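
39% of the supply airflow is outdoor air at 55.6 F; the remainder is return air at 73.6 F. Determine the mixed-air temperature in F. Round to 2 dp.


T_mix = 0.39*55.6 + 0.61*73.6 = 66.58 F

66.58 F


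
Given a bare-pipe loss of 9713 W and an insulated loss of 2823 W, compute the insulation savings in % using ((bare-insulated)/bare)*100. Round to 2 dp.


Savings = ((9713-2823)/9713)*100 = 70.94 %

70.94 %


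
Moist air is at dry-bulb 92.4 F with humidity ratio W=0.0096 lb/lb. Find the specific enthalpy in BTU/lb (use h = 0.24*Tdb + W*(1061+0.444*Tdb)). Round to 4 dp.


h = 0.24*92.4 + 0.0096*(1061+0.444*92.4) = 32.7554 BTU/lb

32.7554 BTU/lb


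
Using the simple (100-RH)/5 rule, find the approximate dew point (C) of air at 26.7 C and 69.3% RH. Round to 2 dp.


Td = 26.7 - (100-69.3)/5 = 20.56 C

20.56 C


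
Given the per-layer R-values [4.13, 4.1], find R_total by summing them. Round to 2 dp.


R_total = 4.13 + 4.1 = 8.23

8.23


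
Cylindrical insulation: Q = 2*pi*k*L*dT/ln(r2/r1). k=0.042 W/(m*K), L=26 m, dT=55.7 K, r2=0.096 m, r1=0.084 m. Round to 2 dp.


Q = 2*pi*0.042*26*55.7/ln(0.096/0.084) = 2862.03 W

2862.03 W


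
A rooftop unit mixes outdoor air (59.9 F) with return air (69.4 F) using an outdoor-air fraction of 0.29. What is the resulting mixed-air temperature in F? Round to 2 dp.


T_mix = 0.29*59.9 + 0.71*69.4 = 66.65 F

66.65 F


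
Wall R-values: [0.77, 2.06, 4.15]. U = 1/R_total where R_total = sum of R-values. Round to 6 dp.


R_total = 0.77 + 2.06 + 4.15 = 6.98
U = 1/6.98 = 0.143266

0.143266


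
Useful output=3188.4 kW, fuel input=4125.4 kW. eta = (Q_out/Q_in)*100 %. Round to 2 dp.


eta = (3188.4/4125.4)*100 = 77.29 %

77.29 %


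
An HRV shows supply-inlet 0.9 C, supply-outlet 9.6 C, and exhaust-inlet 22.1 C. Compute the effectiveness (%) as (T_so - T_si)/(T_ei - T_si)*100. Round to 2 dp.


eff = (9.6-0.9)/(22.1-0.9)*100 = 41.04 %

41.04 %


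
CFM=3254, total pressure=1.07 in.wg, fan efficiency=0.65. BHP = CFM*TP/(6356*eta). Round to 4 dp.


BHP = 3254 * 1.07 / (6356 * 0.65) = 0.8428 hp

0.8428 hp


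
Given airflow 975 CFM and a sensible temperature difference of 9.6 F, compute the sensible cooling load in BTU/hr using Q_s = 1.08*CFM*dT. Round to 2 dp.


Q = 1.08 * 975 * 9.6 = 10108.80 BTU/hr

10108.80 BTU/hr


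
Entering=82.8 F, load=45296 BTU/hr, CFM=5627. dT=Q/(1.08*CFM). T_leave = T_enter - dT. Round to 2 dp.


dT = 45296/(1.08*5627) = 7.4535
T_leave = 82.8 - 7.4535 = 75.35 F

75.35 F


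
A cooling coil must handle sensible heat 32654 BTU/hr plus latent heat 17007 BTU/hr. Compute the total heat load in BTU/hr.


Qt = 32654 + 17007 = 49661 BTU/hr

49661 BTU/hr


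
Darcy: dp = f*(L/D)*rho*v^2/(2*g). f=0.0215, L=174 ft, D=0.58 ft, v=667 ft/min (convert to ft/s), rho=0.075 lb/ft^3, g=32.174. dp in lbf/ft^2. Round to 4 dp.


v_fps = 667/60 = 11.1167 ft/s
dp = 0.0215*(174/0.58)*0.075*11.1167^2/(2*32.174) = 0.9290 lbf/ft^2

0.9290 lbf/ft^2


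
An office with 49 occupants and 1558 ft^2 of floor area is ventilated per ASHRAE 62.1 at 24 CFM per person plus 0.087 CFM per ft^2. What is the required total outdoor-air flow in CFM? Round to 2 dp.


Total = 49*24 + 1558*0.087 = 1311.55 CFM

1311.55 CFM


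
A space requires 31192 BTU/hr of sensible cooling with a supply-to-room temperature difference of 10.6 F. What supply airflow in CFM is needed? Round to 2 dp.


CFM = 31192 / (1.08 * 10.6) = 2724.67

2724.67 CFM


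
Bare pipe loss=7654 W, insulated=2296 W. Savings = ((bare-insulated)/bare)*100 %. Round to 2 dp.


Savings = ((7654-2296)/7654)*100 = 70.00 %

70.00 %


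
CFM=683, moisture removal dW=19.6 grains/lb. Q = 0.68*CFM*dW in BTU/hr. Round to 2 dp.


Q = 0.68 * 683 * 19.6 = 9103.02 BTU/hr

9103.02 BTU/hr


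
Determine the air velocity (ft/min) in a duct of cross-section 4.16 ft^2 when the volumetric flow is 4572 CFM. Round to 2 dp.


V = 4572 / 4.16 = 1099.04 ft/min

1099.04 ft/min


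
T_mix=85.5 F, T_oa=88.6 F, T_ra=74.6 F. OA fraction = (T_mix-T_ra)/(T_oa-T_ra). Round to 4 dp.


frac = (85.5 - 74.6) / (88.6 - 74.6) = 0.7786

0.7786


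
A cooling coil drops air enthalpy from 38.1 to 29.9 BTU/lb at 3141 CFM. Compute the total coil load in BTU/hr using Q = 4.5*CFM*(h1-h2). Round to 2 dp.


Q = 4.5 * 3141 * (38.1 - 29.9) = 115902.90 BTU/hr

115902.90 BTU/hr


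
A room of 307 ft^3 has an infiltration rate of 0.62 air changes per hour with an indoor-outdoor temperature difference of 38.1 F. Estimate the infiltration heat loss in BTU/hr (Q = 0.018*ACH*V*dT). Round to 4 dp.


Q = 0.018 * 0.62 * 307 * 38.1 = 130.5352 BTU/hr

130.5352 BTU/hr


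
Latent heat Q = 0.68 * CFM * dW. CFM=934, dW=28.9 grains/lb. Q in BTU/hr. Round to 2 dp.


Q = 0.68 * 934 * 28.9 = 18354.97 BTU/hr

18354.97 BTU/hr


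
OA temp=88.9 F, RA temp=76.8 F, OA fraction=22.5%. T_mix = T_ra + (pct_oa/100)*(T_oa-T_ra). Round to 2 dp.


T_mix = 76.8 + (22.5/100)*(88.9-76.8) = 79.52 F

79.52 F


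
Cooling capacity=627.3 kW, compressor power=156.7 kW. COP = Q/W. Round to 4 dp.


COP = 627.3 / 156.7 = 4.0032

4.0032


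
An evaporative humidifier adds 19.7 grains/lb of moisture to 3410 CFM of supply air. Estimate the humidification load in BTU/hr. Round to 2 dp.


Q = 0.68 * 3410 * 19.7 = 45680.36 BTU/hr

45680.36 BTU/hr


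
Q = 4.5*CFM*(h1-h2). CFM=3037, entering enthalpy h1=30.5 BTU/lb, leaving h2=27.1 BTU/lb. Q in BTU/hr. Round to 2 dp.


Q = 4.5 * 3037 * (30.5 - 27.1) = 46466.10 BTU/hr

46466.10 BTU/hr


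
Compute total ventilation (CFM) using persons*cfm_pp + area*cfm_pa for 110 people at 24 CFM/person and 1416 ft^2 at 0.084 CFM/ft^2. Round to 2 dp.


Total = 110*24 + 1416*0.084 = 2758.94 CFM

2758.94 CFM


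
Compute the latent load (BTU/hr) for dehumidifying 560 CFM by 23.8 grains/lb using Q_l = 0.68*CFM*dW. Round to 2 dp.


Q = 0.68 * 560 * 23.8 = 9063.04 BTU/hr

9063.04 BTU/hr


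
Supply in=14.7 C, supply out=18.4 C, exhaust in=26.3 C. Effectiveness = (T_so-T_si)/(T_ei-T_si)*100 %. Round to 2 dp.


eff = (18.4-14.7)/(26.3-14.7)*100 = 31.90 %

31.90 %


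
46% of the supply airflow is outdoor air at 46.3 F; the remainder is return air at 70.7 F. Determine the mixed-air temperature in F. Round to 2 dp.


T_mix = 0.46*46.3 + 0.54*70.7 = 59.48 F

59.48 F


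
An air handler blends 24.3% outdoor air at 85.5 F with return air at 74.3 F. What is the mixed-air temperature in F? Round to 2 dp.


T_mix = 74.3 + (24.3/100)*(85.5-74.3) = 77.02 F

77.02 F


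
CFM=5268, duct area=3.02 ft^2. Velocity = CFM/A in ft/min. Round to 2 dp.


V = 5268 / 3.02 = 1744.37 ft/min

1744.37 ft/min


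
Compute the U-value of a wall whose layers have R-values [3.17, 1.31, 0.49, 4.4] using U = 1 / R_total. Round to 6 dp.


R_total = 3.17 + 1.31 + 0.49 + 4.4 = 9.37
U = 1/9.37 = 0.106724

0.106724


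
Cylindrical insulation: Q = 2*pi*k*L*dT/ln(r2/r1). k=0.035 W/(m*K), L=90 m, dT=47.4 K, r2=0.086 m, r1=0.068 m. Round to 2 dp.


Q = 2*pi*0.035*90*47.4/ln(0.086/0.068) = 3994.82 W

3994.82 W


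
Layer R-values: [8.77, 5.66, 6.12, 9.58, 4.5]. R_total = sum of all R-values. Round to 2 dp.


R_total = 8.77 + 5.66 + 6.12 + 9.58 + 4.5 = 34.63

34.63


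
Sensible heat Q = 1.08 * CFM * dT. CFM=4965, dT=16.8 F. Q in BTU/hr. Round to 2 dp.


Q = 1.08 * 4965 * 16.8 = 90084.96 BTU/hr

90084.96 BTU/hr


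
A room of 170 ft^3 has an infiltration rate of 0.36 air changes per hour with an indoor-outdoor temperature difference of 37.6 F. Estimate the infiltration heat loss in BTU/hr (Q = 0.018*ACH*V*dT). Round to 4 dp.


Q = 0.018 * 0.36 * 170 * 37.6 = 41.4202 BTU/hr

41.4202 BTU/hr


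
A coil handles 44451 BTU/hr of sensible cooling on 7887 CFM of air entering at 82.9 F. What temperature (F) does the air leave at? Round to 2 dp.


dT = 44451/(1.08*7887) = 5.2185
T_leave = 82.9 - 5.2185 = 77.68 F

77.68 F


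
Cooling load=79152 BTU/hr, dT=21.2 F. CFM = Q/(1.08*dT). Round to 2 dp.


CFM = 79152 / (1.08 * 21.2) = 3457.02

3457.02 CFM


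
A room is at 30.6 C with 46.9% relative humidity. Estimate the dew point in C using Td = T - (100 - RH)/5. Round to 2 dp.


Td = 30.6 - (100-46.9)/5 = 19.98 C

19.98 C


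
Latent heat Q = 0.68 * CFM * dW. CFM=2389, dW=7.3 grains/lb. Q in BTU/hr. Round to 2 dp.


Q = 0.68 * 2389 * 7.3 = 11859.00 BTU/hr

11859.00 BTU/hr


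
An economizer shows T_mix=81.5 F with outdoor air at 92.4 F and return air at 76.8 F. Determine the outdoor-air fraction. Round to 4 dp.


frac = (81.5 - 76.8) / (92.4 - 76.8) = 0.3013

0.3013


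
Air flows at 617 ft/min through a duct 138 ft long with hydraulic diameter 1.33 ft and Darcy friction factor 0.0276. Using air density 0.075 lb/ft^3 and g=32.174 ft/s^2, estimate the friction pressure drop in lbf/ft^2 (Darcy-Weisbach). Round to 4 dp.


v_fps = 617/60 = 10.2833 ft/s
dp = 0.0276*(138/1.33)*0.075*10.2833^2/(2*32.174) = 0.3530 lbf/ft^2

0.3530 lbf/ft^2


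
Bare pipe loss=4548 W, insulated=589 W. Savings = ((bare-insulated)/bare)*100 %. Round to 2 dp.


Savings = ((4548-589)/4548)*100 = 87.05 %

87.05 %


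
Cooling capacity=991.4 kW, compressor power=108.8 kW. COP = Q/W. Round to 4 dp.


COP = 991.4 / 108.8 = 9.1121

9.1121


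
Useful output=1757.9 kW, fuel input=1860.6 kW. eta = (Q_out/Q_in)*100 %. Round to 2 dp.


eta = (1757.9/1860.6)*100 = 94.48 %

94.48 %


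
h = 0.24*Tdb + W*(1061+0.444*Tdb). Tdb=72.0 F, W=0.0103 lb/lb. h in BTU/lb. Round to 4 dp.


h = 0.24*72.0 + 0.0103*(1061+0.444*72.0) = 28.5376 BTU/lb

28.5376 BTU/lb


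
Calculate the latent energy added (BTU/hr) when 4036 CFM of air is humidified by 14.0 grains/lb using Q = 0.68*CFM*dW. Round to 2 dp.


Q = 0.68 * 4036 * 14.0 = 38422.72 BTU/hr

38422.72 BTU/hr


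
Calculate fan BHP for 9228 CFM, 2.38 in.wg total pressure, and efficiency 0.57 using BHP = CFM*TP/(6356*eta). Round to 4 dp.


BHP = 9228 * 2.38 / (6356 * 0.57) = 6.0621 hp

6.0621 hp


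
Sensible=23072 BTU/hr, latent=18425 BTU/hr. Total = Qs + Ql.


Qt = 23072 + 18425 = 41497 BTU/hr

41497 BTU/hr


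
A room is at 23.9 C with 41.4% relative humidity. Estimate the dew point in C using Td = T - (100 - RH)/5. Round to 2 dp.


Td = 23.9 - (100-41.4)/5 = 12.18 C

12.18 C


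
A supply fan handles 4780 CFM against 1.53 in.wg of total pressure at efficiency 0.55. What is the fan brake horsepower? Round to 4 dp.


BHP = 4780 * 1.53 / (6356 * 0.55) = 2.0921 hp

2.0921 hp


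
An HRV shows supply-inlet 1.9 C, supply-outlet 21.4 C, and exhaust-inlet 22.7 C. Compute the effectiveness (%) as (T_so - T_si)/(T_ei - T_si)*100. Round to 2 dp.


eff = (21.4-1.9)/(22.7-1.9)*100 = 93.75 %

93.75 %


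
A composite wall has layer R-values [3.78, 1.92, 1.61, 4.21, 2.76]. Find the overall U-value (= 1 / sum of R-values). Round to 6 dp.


R_total = 3.78 + 1.92 + 1.61 + 4.21 + 2.76 = 14.28
U = 1/14.28 = 0.070028

0.070028


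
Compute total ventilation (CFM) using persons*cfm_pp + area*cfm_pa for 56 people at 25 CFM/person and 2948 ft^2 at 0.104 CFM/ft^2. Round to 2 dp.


Total = 56*25 + 2948*0.104 = 1706.59 CFM

1706.59 CFM


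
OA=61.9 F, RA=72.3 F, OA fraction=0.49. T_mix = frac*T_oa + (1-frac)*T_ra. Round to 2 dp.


T_mix = 0.49*61.9 + 0.51*72.3 = 67.20 F

67.20 F


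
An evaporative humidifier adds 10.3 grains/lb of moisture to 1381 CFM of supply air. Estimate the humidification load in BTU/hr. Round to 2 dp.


Q = 0.68 * 1381 * 10.3 = 9672.52 BTU/hr

9672.52 BTU/hr


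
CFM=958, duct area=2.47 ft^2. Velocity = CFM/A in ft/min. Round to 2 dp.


V = 958 / 2.47 = 387.85 ft/min

387.85 ft/min


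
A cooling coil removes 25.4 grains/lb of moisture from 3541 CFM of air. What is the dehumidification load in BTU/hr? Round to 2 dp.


Q = 0.68 * 3541 * 25.4 = 61160.15 BTU/hr

61160.15 BTU/hr


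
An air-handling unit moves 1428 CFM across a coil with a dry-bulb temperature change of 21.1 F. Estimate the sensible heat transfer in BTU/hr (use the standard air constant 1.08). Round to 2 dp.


Q = 1.08 * 1428 * 21.1 = 32541.26 BTU/hr

32541.26 BTU/hr


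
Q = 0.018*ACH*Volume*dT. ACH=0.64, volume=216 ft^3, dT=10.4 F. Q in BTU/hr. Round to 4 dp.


Q = 0.018 * 0.64 * 216 * 10.4 = 25.8785 BTU/hr

25.8785 BTU/hr


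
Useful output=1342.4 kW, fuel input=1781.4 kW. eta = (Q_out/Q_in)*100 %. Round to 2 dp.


eta = (1342.4/1781.4)*100 = 75.36 %

75.36 %


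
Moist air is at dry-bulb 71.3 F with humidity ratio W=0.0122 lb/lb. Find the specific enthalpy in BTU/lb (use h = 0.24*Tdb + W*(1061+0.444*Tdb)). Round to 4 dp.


h = 0.24*71.3 + 0.0122*(1061+0.444*71.3) = 30.4424 BTU/lb

30.4424 BTU/lb


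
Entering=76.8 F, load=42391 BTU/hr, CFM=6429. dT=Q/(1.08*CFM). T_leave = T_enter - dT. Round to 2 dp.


dT = 42391/(1.08*6429) = 6.1053
T_leave = 76.8 - 6.1053 = 70.69 F

70.69 F


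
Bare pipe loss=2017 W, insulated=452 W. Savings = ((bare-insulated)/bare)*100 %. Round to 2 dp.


Savings = ((2017-452)/2017)*100 = 77.59 %

77.59 %


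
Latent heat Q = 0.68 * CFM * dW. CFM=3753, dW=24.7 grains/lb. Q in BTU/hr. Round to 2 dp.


Q = 0.68 * 3753 * 24.7 = 63035.39 BTU/hr

63035.39 BTU/hr


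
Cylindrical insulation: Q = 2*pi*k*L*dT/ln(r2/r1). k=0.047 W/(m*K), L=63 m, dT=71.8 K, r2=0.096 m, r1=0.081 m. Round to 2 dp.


Q = 2*pi*0.047*63*71.8/ln(0.096/0.081) = 7862.34 W

7862.34 W


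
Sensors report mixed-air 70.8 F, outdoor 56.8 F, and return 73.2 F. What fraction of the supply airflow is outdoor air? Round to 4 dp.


frac = (70.8 - 73.2) / (56.8 - 73.2) = 0.1463

0.1463


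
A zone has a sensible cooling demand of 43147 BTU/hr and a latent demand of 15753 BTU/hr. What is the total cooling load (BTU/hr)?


Qt = 43147 + 15753 = 58900 BTU/hr

58900 BTU/hr


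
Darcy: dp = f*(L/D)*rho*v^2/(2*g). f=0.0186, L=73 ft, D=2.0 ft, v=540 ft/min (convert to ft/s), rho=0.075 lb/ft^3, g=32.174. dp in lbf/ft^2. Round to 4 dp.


v_fps = 540/60 = 9.0 ft/s
dp = 0.0186*(73/2.0)*0.075*9.0^2/(2*32.174) = 0.0641 lbf/ft^2

0.0641 lbf/ft^2


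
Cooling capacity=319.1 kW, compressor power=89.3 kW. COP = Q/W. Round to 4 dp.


COP = 319.1 / 89.3 = 3.5733

3.5733


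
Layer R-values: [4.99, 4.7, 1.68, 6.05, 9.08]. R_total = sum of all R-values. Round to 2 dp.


R_total = 4.99 + 4.7 + 1.68 + 6.05 + 9.08 = 26.50

26.50


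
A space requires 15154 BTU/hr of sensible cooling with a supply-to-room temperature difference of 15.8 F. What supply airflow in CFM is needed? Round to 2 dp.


CFM = 15154 / (1.08 * 15.8) = 888.07

888.07 CFM


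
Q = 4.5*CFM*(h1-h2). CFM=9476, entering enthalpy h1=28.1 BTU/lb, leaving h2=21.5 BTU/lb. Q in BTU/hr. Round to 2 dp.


Q = 4.5 * 9476 * (28.1 - 21.5) = 281437.20 BTU/hr

281437.20 BTU/hr


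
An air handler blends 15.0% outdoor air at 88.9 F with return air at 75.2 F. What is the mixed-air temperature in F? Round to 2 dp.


T_mix = 75.2 + (15.0/100)*(88.9-75.2) = 77.26 F

77.26 F


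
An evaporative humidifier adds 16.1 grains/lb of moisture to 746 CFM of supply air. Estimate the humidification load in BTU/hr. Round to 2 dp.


Q = 0.68 * 746 * 16.1 = 8167.21 BTU/hr

8167.21 BTU/hr


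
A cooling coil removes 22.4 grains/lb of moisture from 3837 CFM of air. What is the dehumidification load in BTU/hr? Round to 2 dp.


Q = 0.68 * 3837 * 22.4 = 58445.18 BTU/hr

58445.18 BTU/hr


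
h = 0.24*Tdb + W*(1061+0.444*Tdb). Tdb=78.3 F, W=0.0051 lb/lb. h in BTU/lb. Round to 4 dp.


h = 0.24*78.3 + 0.0051*(1061+0.444*78.3) = 24.3804 BTU/lb

24.3804 BTU/lb


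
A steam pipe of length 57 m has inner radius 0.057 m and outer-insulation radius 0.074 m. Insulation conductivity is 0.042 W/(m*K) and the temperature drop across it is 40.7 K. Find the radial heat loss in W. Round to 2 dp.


Q = 2*pi*0.042*57*40.7/ln(0.074/0.057) = 2345.50 W

2345.50 W


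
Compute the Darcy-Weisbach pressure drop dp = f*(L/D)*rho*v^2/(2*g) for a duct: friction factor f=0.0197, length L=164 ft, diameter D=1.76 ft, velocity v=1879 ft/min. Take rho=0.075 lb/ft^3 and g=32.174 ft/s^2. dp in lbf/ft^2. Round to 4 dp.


v_fps = 1879/60 = 31.3167 ft/s
dp = 0.0197*(164/1.76)*0.075*31.3167^2/(2*32.174) = 2.0983 lbf/ft^2

2.0983 lbf/ft^2


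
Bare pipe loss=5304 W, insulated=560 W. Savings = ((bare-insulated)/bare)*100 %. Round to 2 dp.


Savings = ((5304-560)/5304)*100 = 89.44 %

89.44 %


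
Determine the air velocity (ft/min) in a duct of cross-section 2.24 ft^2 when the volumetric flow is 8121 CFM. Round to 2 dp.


V = 8121 / 2.24 = 3625.45 ft/min

3625.45 ft/min


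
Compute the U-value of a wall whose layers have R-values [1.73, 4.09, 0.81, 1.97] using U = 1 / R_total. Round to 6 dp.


R_total = 1.73 + 4.09 + 0.81 + 1.97 = 8.60
U = 1/8.60 = 0.116279

0.116279


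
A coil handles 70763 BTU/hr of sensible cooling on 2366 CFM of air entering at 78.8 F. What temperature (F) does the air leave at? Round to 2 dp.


dT = 70763/(1.08*2366) = 27.6929
T_leave = 78.8 - 27.6929 = 51.11 F

51.11 F


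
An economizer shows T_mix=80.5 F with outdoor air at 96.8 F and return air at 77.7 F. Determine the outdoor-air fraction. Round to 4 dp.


frac = (80.5 - 77.7) / (96.8 - 77.7) = 0.1466

0.1466


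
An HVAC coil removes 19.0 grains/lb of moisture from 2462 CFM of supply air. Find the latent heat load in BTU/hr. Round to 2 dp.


Q = 0.68 * 2462 * 19.0 = 31809.04 BTU/hr

31809.04 BTU/hr


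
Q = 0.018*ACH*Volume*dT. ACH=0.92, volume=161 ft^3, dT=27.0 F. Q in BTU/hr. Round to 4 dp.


Q = 0.018 * 0.92 * 161 * 27.0 = 71.9863 BTU/hr

71.9863 BTU/hr


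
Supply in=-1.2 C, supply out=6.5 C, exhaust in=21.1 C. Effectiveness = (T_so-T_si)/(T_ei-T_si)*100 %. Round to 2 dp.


eff = (6.5-(-1.2))/(21.1-(-1.2))*100 = 34.53 %

34.53 %


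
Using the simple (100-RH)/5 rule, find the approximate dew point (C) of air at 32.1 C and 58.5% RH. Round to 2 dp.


Td = 32.1 - (100-58.5)/5 = 23.80 C

23.80 C


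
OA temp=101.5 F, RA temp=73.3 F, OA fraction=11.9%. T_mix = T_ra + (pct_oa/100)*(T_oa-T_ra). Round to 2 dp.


T_mix = 73.3 + (11.9/100)*(101.5-73.3) = 76.66 F

76.66 F


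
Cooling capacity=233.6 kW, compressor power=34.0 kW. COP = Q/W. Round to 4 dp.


COP = 233.6 / 34.0 = 6.8706

6.8706


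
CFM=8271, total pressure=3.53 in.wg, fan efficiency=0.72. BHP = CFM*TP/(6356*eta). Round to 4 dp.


BHP = 8271 * 3.53 / (6356 * 0.72) = 6.3799 hp

6.3799 hp


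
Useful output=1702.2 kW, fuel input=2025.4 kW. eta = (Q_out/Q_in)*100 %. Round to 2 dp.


eta = (1702.2/2025.4)*100 = 84.04 %

84.04 %


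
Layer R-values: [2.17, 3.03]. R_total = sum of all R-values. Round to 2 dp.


R_total = 2.17 + 3.03 = 5.20

5.20


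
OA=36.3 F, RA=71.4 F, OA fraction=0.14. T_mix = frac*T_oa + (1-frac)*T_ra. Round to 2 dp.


T_mix = 0.14*36.3 + 0.86*71.4 = 66.49 F

66.49 F


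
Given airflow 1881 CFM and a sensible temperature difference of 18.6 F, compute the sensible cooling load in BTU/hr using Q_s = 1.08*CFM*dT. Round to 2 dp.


Q = 1.08 * 1881 * 18.6 = 37785.53 BTU/hr

37785.53 BTU/hr


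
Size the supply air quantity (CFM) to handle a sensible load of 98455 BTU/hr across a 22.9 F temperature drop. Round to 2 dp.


CFM = 98455 / (1.08 * 22.9) = 3980.87

3980.87 CFM


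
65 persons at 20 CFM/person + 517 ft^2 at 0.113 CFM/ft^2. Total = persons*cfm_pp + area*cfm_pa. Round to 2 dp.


Total = 65*20 + 517*0.113 = 1358.42 CFM

1358.42 CFM


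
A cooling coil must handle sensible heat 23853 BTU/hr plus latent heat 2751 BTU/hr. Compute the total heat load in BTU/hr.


Qt = 23853 + 2751 = 26604 BTU/hr

26604 BTU/hr


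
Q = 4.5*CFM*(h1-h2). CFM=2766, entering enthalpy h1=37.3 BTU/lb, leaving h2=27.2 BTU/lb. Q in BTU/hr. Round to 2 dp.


Q = 4.5 * 2766 * (37.3 - 27.2) = 125714.70 BTU/hr

125714.70 BTU/hr


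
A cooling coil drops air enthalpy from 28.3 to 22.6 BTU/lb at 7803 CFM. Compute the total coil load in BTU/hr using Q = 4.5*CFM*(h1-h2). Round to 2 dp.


Q = 4.5 * 7803 * (28.3 - 22.6) = 200146.95 BTU/hr

200146.95 BTU/hr


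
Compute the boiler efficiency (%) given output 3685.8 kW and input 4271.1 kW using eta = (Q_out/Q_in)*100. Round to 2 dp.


eta = (3685.8/4271.1)*100 = 86.30 %

86.30 %


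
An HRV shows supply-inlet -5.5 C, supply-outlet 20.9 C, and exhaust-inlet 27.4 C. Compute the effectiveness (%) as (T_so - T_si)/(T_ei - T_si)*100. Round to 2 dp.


eff = (20.9-(-5.5))/(27.4-(-5.5))*100 = 80.24 %

80.24 %


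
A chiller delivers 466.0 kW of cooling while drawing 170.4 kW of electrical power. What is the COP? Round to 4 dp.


COP = 466.0 / 170.4 = 2.7347

2.7347


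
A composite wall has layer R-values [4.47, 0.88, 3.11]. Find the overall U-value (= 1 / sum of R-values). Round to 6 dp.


R_total = 4.47 + 0.88 + 3.11 = 8.46
U = 1/8.46 = 0.118203

0.118203


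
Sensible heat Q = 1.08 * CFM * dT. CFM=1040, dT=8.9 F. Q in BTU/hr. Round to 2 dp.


Q = 1.08 * 1040 * 8.9 = 9996.48 BTU/hr

9996.48 BTU/hr


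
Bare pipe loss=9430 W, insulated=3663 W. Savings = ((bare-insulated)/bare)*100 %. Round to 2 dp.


Savings = ((9430-3663)/9430)*100 = 61.16 %

61.16 %


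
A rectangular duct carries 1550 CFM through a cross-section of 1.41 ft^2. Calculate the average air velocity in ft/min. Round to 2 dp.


V = 1550 / 1.41 = 1099.29 ft/min

1099.29 ft/min


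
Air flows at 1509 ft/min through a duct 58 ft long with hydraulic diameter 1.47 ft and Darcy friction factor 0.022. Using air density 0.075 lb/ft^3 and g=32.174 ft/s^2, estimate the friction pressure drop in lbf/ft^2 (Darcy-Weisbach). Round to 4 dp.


v_fps = 1509/60 = 25.15 ft/s
dp = 0.022*(58/1.47)*0.075*25.15^2/(2*32.174) = 0.6399 lbf/ft^2

0.6399 lbf/ft^2


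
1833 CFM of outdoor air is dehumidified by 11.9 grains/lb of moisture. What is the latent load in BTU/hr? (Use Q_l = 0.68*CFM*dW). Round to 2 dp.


Q = 0.68 * 1833 * 11.9 = 14832.64 BTU/hr

14832.64 BTU/hr


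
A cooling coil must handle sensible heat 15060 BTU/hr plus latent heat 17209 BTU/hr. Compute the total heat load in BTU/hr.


Qt = 15060 + 17209 = 32269 BTU/hr

32269 BTU/hr


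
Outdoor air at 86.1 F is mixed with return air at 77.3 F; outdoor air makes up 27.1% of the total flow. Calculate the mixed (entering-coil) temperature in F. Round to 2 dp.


T_mix = 77.3 + (27.1/100)*(86.1-77.3) = 79.68 F

79.68 F


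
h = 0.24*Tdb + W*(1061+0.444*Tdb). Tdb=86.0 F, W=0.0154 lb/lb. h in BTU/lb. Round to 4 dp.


h = 0.24*86.0 + 0.0154*(1061+0.444*86.0) = 37.5674 BTU/lb

37.5674 BTU/lb


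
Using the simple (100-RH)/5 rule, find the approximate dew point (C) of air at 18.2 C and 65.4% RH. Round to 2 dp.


Td = 18.2 - (100-65.4)/5 = 11.28 C

11.28 C


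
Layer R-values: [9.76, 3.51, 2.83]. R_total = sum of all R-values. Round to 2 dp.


R_total = 9.76 + 3.51 + 2.83 = 16.10

16.10


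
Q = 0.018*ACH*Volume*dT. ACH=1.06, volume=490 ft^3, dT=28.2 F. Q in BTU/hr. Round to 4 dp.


Q = 0.018 * 1.06 * 490 * 28.2 = 263.6474 BTU/hr

263.6474 BTU/hr


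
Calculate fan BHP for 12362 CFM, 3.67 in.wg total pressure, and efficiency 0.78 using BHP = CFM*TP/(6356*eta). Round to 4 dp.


BHP = 12362 * 3.67 / (6356 * 0.78) = 9.1512 hp

9.1512 hp


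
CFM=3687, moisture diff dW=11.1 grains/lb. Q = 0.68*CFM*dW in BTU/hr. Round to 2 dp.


Q = 0.68 * 3687 * 11.1 = 27829.48 BTU/hr

27829.48 BTU/hr


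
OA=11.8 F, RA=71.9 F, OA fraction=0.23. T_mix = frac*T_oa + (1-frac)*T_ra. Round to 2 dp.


T_mix = 0.23*11.8 + 0.77*71.9 = 58.08 F

58.08 F


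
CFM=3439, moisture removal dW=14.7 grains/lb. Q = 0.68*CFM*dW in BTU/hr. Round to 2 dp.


Q = 0.68 * 3439 * 14.7 = 34376.24 BTU/hr

34376.24 BTU/hr


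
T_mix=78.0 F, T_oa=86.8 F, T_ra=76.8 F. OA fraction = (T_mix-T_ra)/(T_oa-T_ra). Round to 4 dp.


frac = (78.0 - 76.8) / (86.8 - 76.8) = 0.1200

0.1200


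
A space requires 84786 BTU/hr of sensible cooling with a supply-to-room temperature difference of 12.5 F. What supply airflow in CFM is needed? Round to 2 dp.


CFM = 84786 / (1.08 * 12.5) = 6280.44

6280.44 CFM


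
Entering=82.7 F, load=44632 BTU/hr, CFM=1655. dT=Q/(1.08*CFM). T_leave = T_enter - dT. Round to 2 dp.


dT = 44632/(1.08*1655) = 24.9703
T_leave = 82.7 - 24.9703 = 57.73 F

57.73 F


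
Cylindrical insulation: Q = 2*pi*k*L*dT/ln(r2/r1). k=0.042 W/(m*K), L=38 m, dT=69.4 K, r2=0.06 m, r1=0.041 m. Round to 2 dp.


Q = 2*pi*0.042*38*69.4/ln(0.06/0.041) = 1827.71 W

1827.71 W


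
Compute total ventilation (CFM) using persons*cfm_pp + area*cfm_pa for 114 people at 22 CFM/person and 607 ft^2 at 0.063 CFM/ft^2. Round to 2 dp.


Total = 114*22 + 607*0.063 = 2546.24 CFM

2546.24 CFM


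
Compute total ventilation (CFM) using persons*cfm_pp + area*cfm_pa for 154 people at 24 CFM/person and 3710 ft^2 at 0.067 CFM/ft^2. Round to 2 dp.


Total = 154*24 + 3710*0.067 = 3944.57 CFM

3944.57 CFM


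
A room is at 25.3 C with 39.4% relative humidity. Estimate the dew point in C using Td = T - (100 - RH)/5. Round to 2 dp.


Td = 25.3 - (100-39.4)/5 = 13.18 C

13.18 C


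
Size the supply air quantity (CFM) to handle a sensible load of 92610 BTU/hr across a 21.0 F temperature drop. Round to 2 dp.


CFM = 92610 / (1.08 * 21.0) = 4083.33

4083.33 CFM


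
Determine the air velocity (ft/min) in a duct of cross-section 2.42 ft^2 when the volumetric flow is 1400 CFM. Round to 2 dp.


V = 1400 / 2.42 = 578.51 ft/min

578.51 ft/min


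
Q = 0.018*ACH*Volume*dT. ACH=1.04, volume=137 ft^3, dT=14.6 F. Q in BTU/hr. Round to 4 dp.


Q = 0.018 * 1.04 * 137 * 14.6 = 37.4437 BTU/hr

37.4437 BTU/hr


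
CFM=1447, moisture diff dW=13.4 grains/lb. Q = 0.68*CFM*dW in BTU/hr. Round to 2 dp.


Q = 0.68 * 1447 * 13.4 = 13185.06 BTU/hr

13185.06 BTU/hr


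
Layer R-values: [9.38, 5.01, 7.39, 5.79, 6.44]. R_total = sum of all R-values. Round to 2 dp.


R_total = 9.38 + 5.01 + 7.39 + 5.79 + 6.44 = 34.01

34.01


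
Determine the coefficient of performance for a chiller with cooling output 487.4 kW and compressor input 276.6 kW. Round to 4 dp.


COP = 487.4 / 276.6 = 1.7621

1.7621


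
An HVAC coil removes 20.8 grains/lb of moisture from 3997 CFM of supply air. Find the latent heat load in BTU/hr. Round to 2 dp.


Q = 0.68 * 3997 * 20.8 = 56533.57 BTU/hr

56533.57 BTU/hr


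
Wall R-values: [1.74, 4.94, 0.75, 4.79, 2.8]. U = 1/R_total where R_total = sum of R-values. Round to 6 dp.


R_total = 1.74 + 4.94 + 0.75 + 4.79 + 2.8 = 15.02
U = 1/15.02 = 0.066578

0.066578


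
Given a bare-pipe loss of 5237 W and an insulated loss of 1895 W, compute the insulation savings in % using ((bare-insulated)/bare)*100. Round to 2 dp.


Savings = ((5237-1895)/5237)*100 = 63.82 %

63.82 %


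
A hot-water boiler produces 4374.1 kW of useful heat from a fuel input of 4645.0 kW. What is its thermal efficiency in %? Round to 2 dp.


eta = (4374.1/4645.0)*100 = 94.17 %

94.17 %


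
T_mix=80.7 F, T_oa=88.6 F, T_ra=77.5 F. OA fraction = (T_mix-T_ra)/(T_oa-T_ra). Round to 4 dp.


frac = (80.7 - 77.5) / (88.6 - 77.5) = 0.2883

0.2883


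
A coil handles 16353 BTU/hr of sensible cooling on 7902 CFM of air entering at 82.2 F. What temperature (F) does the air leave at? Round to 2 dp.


dT = 16353/(1.08*7902) = 1.9162
T_leave = 82.2 - 1.9162 = 80.28 F

80.28 F


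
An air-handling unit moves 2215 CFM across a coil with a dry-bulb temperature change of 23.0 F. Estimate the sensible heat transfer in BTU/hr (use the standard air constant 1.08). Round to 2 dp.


Q = 1.08 * 2215 * 23.0 = 55020.60 BTU/hr

55020.60 BTU/hr


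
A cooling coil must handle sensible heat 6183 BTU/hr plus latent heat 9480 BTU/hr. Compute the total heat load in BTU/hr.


Qt = 6183 + 9480 = 15663 BTU/hr

15663 BTU/hr


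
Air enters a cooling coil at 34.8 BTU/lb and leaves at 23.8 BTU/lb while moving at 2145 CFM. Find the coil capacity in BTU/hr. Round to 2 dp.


Q = 4.5 * 2145 * (34.8 - 23.8) = 106177.50 BTU/hr

106177.50 BTU/hr


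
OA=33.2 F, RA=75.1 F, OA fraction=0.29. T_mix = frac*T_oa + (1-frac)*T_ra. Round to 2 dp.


T_mix = 0.29*33.2 + 0.71*75.1 = 62.95 F

62.95 F


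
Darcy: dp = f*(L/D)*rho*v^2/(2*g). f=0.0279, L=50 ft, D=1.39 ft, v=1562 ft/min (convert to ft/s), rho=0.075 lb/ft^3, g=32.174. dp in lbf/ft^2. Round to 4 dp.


v_fps = 1562/60 = 26.0333 ft/s
dp = 0.0279*(50/1.39)*0.075*26.0333^2/(2*32.174) = 0.7928 lbf/ft^2

0.7928 lbf/ft^2


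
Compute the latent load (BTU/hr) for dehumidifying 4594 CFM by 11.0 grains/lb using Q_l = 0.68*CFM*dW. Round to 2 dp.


Q = 0.68 * 4594 * 11.0 = 34363.12 BTU/hr

34363.12 BTU/hr


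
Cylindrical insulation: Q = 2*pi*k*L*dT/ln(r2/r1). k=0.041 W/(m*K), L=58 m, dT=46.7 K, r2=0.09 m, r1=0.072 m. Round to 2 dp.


Q = 2*pi*0.041*58*46.7/ln(0.09/0.072) = 3126.97 W

3126.97 W


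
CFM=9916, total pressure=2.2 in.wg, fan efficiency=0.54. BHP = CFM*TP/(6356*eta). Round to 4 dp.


BHP = 9916 * 2.2 / (6356 * 0.54) = 6.3560 hp

6.3560 hp


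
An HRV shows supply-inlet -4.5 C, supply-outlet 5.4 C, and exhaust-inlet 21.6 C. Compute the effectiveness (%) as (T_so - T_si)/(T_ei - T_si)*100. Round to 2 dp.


eff = (5.4-(-4.5))/(21.6-(-4.5))*100 = 37.93 %

37.93 %


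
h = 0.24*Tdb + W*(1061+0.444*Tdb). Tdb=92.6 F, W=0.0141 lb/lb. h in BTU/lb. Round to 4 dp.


h = 0.24*92.6 + 0.0141*(1061+0.444*92.6) = 37.7638 BTU/lb

37.7638 BTU/lb


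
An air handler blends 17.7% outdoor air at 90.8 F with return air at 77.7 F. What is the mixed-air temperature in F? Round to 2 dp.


T_mix = 77.7 + (17.7/100)*(90.8-77.7) = 80.02 F

80.02 F


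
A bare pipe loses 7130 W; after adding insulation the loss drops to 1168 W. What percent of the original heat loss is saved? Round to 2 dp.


Savings = ((7130-1168)/7130)*100 = 83.62 %

83.62 %


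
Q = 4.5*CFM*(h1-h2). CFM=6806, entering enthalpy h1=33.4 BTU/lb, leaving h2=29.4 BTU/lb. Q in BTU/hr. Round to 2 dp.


Q = 4.5 * 6806 * (33.4 - 29.4) = 122508.00 BTU/hr

122508.00 BTU/hr


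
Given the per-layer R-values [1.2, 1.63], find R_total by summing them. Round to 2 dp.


R_total = 1.2 + 1.63 = 2.83

2.83


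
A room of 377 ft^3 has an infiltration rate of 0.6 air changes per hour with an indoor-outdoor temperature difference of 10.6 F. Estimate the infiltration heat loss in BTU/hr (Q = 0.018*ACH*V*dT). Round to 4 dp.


Q = 0.018 * 0.6 * 377 * 10.6 = 43.1590 BTU/hr

43.1590 BTU/hr


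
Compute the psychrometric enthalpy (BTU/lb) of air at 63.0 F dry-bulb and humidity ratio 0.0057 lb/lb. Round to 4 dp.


h = 0.24*63.0 + 0.0057*(1061+0.444*63.0) = 21.3271 BTU/lb

21.3271 BTU/lb


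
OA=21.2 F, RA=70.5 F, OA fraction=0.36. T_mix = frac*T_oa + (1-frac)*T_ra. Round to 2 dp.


T_mix = 0.36*21.2 + 0.64*70.5 = 52.75 F

52.75 F


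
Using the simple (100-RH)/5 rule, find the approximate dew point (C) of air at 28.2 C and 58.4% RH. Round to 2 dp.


Td = 28.2 - (100-58.4)/5 = 19.88 C

19.88 C


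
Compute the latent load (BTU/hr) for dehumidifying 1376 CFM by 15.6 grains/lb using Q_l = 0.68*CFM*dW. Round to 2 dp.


Q = 0.68 * 1376 * 15.6 = 14596.61 BTU/hr

14596.61 BTU/hr


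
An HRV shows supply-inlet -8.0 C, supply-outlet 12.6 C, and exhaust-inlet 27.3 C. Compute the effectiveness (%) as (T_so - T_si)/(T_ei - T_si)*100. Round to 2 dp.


eff = (12.6-(-8.0))/(27.3-(-8.0))*100 = 58.36 %

58.36 %


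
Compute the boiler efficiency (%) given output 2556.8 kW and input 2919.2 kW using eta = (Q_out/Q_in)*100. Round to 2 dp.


eta = (2556.8/2919.2)*100 = 87.59 %

87.59 %


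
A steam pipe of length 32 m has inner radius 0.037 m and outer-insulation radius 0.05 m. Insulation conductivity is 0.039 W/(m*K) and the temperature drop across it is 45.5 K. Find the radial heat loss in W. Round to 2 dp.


Q = 2*pi*0.039*32*45.5/ln(0.05/0.037) = 1184.92 W

1184.92 W


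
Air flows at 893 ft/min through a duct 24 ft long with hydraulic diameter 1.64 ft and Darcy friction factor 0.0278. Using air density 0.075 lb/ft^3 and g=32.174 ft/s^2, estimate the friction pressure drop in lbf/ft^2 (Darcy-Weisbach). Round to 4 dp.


v_fps = 893/60 = 14.8833 ft/s
dp = 0.0278*(24/1.64)*0.075*14.8833^2/(2*32.174) = 0.1050 lbf/ft^2

0.1050 lbf/ft^2


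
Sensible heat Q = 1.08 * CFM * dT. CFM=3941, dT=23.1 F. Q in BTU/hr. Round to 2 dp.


Q = 1.08 * 3941 * 23.1 = 98320.07 BTU/hr

98320.07 BTU/hr


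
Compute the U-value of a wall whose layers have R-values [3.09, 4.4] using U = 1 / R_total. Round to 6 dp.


R_total = 3.09 + 4.4 = 7.49
U = 1/7.49 = 0.133511

0.133511


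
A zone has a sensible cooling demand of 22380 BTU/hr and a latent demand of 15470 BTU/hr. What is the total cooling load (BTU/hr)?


Qt = 22380 + 15470 = 37850 BTU/hr

37850 BTU/hr


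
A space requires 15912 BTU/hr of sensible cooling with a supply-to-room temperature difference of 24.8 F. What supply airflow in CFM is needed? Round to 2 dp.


CFM = 15912 / (1.08 * 24.8) = 594.09

594.09 CFM


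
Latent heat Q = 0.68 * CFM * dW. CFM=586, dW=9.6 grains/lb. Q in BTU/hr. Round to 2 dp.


Q = 0.68 * 586 * 9.6 = 3825.41 BTU/hr

3825.41 BTU/hr


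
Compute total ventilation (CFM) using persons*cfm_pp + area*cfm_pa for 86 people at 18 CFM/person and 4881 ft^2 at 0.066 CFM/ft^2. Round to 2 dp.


Total = 86*18 + 4881*0.066 = 1870.15 CFM

1870.15 CFM


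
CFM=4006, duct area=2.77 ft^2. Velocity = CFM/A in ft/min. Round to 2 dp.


V = 4006 / 2.77 = 1446.21 ft/min

1446.21 ft/min


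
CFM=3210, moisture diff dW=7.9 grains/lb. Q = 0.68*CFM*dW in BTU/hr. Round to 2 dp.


Q = 0.68 * 3210 * 7.9 = 17244.12 BTU/hr

17244.12 BTU/hr


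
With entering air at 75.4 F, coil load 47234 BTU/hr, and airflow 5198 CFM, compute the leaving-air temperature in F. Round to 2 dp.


dT = 47234/(1.08*5198) = 8.4138
T_leave = 75.4 - 8.4138 = 66.99 F

66.99 F


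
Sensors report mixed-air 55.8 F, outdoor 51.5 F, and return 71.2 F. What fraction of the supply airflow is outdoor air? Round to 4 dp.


frac = (55.8 - 71.2) / (51.5 - 71.2) = 0.7817

0.7817


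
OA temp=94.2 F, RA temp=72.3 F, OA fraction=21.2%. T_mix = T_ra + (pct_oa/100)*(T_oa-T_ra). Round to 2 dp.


T_mix = 72.3 + (21.2/100)*(94.2-72.3) = 76.94 F

76.94 F


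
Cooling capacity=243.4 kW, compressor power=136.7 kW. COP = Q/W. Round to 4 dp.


COP = 243.4 / 136.7 = 1.7805

1.7805


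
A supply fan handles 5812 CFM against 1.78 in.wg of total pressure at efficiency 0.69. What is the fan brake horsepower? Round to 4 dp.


BHP = 5812 * 1.78 / (6356 * 0.69) = 2.3589 hp

2.3589 hp


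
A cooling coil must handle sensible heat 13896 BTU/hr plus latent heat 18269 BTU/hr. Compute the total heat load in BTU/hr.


Qt = 13896 + 18269 = 32165 BTU/hr

32165 BTU/hr


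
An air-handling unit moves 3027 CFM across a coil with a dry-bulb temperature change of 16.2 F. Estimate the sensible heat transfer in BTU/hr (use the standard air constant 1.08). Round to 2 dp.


Q = 1.08 * 3027 * 16.2 = 52960.39 BTU/hr

52960.39 BTU/hr


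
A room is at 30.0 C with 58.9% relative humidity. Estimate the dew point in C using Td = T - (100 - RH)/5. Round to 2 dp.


Td = 30.0 - (100-58.9)/5 = 21.78 C

21.78 C


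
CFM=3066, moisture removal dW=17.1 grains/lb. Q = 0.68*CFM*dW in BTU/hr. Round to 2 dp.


Q = 0.68 * 3066 * 17.1 = 35651.45 BTU/hr

35651.45 BTU/hr


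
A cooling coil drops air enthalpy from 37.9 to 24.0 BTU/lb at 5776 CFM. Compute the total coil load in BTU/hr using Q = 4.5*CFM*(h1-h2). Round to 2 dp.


Q = 4.5 * 5776 * (37.9 - 24.0) = 361288.80 BTU/hr

361288.80 BTU/hr


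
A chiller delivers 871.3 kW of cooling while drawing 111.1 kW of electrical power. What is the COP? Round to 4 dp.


COP = 871.3 / 111.1 = 7.8425

7.8425


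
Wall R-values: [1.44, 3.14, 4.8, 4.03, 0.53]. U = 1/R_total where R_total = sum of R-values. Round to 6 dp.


R_total = 1.44 + 3.14 + 4.8 + 4.03 + 0.53 = 13.94
U = 1/13.94 = 0.071736

0.071736


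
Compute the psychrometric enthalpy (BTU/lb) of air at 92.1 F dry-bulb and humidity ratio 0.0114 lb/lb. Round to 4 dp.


h = 0.24*92.1 + 0.0114*(1061+0.444*92.1) = 34.6656 BTU/lb

34.6656 BTU/lb


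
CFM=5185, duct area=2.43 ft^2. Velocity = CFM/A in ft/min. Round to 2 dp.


V = 5185 / 2.43 = 2133.74 ft/min

2133.74 ft/min


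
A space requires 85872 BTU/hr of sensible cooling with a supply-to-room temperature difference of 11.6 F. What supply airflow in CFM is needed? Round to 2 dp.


CFM = 85872 / (1.08 * 11.6) = 6854.41

6854.41 CFM


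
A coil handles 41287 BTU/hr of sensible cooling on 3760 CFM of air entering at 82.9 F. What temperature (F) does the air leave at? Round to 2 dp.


dT = 41287/(1.08*3760) = 10.1672
T_leave = 82.9 - 10.1672 = 72.73 F

72.73 F


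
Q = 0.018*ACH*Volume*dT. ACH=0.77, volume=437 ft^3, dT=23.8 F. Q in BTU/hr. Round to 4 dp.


Q = 0.018 * 0.77 * 437 * 23.8 = 144.1523 BTU/hr

144.1523 BTU/hr


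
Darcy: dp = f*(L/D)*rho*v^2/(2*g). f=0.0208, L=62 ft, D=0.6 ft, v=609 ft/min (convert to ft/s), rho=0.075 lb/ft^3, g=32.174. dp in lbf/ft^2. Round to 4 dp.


v_fps = 609/60 = 10.15 ft/s
dp = 0.0208*(62/0.6)*0.075*10.15^2/(2*32.174) = 0.2581 lbf/ft^2

0.2581 lbf/ft^2


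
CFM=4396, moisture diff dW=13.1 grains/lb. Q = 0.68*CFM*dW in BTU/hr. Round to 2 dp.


Q = 0.68 * 4396 * 13.1 = 39159.57 BTU/hr

39159.57 BTU/hr


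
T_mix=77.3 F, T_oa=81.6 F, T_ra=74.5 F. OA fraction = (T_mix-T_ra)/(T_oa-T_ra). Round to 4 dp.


frac = (77.3 - 74.5) / (81.6 - 74.5) = 0.3944

0.3944


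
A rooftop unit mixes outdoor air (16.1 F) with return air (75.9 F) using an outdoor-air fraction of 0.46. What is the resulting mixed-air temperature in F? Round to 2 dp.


T_mix = 0.46*16.1 + 0.54*75.9 = 48.39 F

48.39 F


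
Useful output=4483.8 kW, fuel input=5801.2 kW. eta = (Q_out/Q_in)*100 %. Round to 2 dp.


eta = (4483.8/5801.2)*100 = 77.29 %

77.29 %


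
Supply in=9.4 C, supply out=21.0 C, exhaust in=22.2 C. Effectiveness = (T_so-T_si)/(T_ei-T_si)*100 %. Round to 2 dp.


eff = (21.0-9.4)/(22.2-9.4)*100 = 90.63 %

90.63 %


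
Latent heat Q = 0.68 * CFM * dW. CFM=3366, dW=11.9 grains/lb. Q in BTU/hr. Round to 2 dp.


Q = 0.68 * 3366 * 11.9 = 27237.67 BTU/hr

27237.67 BTU/hr


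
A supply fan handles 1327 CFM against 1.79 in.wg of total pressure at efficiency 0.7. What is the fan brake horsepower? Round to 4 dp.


BHP = 1327 * 1.79 / (6356 * 0.7) = 0.5339 hp

0.5339 hp


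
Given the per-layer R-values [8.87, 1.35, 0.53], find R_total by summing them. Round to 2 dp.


R_total = 8.87 + 1.35 + 0.53 = 10.75

10.75


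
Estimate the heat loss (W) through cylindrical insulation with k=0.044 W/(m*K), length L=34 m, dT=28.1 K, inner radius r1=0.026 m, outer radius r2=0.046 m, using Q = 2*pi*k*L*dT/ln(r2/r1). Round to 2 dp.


Q = 2*pi*0.044*34*28.1/ln(0.046/0.026) = 462.94 W

462.94 W


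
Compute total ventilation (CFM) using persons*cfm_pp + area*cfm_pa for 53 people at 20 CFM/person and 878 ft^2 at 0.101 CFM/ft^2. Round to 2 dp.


Total = 53*20 + 878*0.101 = 1148.68 CFM

1148.68 CFM


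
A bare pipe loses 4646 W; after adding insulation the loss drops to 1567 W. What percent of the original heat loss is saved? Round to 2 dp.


Savings = ((4646-1567)/4646)*100 = 66.27 %

66.27 %


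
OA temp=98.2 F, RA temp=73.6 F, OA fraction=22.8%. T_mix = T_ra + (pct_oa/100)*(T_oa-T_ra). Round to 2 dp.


T_mix = 73.6 + (22.8/100)*(98.2-73.6) = 79.21 F

79.21 F


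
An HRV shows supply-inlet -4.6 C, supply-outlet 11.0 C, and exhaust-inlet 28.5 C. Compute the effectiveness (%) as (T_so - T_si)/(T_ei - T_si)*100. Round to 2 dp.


eff = (11.0-(-4.6))/(28.5-(-4.6))*100 = 47.13 %

47.13 %
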